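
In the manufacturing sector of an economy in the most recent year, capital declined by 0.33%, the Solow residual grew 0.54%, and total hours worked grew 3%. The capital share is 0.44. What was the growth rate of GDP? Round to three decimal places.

2.075%

Labor's share = 1 − 0.44 = 0.56.
Capital: 0.44 × (-0.33) = -0.1452 pp.
Total hours worked: 0.56 × 3 = 1.68 pp.
Output growth = 0.54 + 1.5348 = 2.0748%.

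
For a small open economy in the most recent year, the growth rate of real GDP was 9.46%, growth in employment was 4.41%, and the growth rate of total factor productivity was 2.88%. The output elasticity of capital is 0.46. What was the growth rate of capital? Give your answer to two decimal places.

9.13%

Labor's share = 1 − 0.46 = 0.54.
gY = gA + 0.54×4.41 + 0.46×g.
0.46×g = 9.46 − 2.88 − 2.3814 = 4.1986.
g = 4.1986 / 0.46 = 9.1274%.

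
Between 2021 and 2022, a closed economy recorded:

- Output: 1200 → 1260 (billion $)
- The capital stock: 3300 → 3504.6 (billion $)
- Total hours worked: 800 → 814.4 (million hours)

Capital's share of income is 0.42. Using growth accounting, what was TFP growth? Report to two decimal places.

Output growth = (1260 − 1200) / 1200 = 5%.
The capital stock growth = (3504.6 − 3300) / 3300 = 6.2%.
Total hours worked growth = (814.4 − 800) / 800 = 1.8%.
Labor's share = 1 − 0.42 = 0.58.
The capital stock: 0.42 × 6.2 = 2.604 pp.
Total hours worked: 0.58 × 1.8 = 1.044 pp.
TFP growth = 5 − 3.648 = 1.352%.

1.35%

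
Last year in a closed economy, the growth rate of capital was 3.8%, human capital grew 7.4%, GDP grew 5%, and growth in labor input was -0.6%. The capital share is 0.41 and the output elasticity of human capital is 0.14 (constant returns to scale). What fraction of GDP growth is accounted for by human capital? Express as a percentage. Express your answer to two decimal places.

20.72%

Human capital contributed 0.14 × 7.4 = 1.036 pp.
Share of growth = 1.036 / 5 × 100 = 20.72%.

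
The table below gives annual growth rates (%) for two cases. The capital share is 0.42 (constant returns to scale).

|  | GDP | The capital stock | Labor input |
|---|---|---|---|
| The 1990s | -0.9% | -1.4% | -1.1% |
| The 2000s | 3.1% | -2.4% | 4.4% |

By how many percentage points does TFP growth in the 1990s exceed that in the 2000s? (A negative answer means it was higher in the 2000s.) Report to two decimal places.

-1.23 percentage points

Labor's share = 1 − 0.42 = 0.58.
The 1990s: TFP = -0.9 + 0.588 + 0.638 = 0.326%.
The 2000s: TFP = 3.1 + 1.008 − 2.552 = 1.556%.
Difference = 0.326 − (1.556) = -1.23 pp.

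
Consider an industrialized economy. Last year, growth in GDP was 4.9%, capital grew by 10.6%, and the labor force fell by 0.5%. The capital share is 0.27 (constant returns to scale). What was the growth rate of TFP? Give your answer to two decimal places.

Labor's share = 1 − 0.27 = 0.73.
Capital: 0.27 × 10.6 = 2.862 pp.
The labor force: 0.73 × (-0.5) = -0.365 pp.
TFP growth = 4.9 − 2.497 = 2.403%.

2.40%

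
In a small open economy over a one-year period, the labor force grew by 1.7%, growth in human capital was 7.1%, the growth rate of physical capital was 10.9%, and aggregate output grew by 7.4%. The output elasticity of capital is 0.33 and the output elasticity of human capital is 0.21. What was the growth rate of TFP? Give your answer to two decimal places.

Labor's share = 1 − 0.33 − 0.21 = 0.46.
Physical capital: 0.33 × 10.9 = 3.597 pp.
Human capital: 0.21 × 7.1 = 1.491 pp.
The labor force: 0.46 × 1.7 = 0.782 pp.
TFP growth = 7.4 − 5.87 = 1.53%.

1.53%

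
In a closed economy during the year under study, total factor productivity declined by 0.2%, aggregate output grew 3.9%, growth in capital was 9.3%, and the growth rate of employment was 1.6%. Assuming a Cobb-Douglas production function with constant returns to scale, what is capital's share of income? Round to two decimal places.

Capital's share of income is 0.32.

gY = gA + α·gK + (1−α)·gL, so gY − gA − gL = α(gK − gL).
3.9 + 0.2 − 1.6 = α × (9.3 − 1.6).
2.5 = 7.7 α, so α = 0.3247.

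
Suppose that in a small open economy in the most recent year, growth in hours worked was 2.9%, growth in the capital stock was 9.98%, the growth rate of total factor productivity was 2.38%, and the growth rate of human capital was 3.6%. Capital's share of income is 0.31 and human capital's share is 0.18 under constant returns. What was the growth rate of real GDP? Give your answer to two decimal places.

Real GDP grew 7.60%.

Labor's share = 1 − 0.31 − 0.18 = 0.51.
The capital stock: 0.31 × 9.98 = 3.0938 pp.
Human capital: 0.18 × 3.6 = 0.648 pp.
Hours worked: 0.51 × 2.9 = 1.479 pp.
Output growth = 2.38 + 5.2208 = 7.6008%.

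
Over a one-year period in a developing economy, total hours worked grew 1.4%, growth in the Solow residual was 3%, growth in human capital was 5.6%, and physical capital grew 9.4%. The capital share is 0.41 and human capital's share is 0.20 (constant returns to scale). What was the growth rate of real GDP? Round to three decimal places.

Labor's share = 1 − 0.41 − 0.2 = 0.39.
Physical capital: 0.41 × 9.4 = 3.854 pp.
Human capital: 0.2 × 5.6 = 1.12 pp.
Total hours worked: 0.39 × 1.4 = 0.546 pp.
Output growth = 3 + 5.52 = 8.52%.

8.520%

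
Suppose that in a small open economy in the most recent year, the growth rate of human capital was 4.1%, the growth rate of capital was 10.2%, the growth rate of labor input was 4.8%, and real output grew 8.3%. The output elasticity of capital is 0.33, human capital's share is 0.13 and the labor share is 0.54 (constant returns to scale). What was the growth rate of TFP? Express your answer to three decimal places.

TFP grew 1.809%.

Labor's share = 1 − 0.33 − 0.13 = 0.54.
Capital: 0.33 × 10.2 = 3.366 pp.
Human capital: 0.13 × 4.1 = 0.533 pp.
Labor input: 0.54 × 4.8 = 2.592 pp.
TFP growth = 8.3 − 6.491 = 1.809%.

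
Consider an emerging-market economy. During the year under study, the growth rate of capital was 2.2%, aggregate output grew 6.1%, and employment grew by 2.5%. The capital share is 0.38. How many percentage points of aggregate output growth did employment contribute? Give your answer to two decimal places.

Labor's share = 1 − 0.38 = 0.62.
Contribution = share × growth = 0.62 × 2.5 = 1.55 pp.

1.55 percentage points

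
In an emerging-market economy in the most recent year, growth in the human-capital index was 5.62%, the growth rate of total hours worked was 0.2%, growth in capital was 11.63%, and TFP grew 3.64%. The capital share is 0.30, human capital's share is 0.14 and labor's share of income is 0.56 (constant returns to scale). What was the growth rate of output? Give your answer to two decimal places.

Labor's share = 1 − 0.3 − 0.14 = 0.56.
Capital: 0.3 × 11.63 = 3.489 pp.
The human-capital index: 0.14 × 5.62 = 0.7868 pp.
Total hours worked: 0.56 × 0.2 = 0.112 pp.
Output growth = 3.64 + 4.3878 = 8.0278%.

Output grew 8.03%.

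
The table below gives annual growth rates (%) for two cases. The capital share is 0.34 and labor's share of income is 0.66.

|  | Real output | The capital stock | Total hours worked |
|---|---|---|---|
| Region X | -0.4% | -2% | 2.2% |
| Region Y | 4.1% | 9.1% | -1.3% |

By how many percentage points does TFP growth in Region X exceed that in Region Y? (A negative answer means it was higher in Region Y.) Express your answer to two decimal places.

-3.04 percentage points

Labor's share = 1 − 0.34 = 0.66.
Region X: TFP = -0.4 + 0.68 − 1.452 = -1.172%.
Region Y: TFP = 4.1 − 3.094 + 0.858 = 1.864%.
Difference = -1.172 − (1.864) = -3.036 pp.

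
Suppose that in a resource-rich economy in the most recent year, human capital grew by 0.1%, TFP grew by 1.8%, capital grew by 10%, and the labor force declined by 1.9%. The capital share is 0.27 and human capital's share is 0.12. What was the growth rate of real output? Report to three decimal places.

3.353%

Labor's share = 1 − 0.27 − 0.12 = 0.61.
Capital: 0.27 × 10 = 2.7 pp.
Human capital: 0.12 × 0.1 = 0.012 pp.
The labor force: 0.61 × (-1.9) = -1.159 pp.
Output growth = 1.8 + 1.553 = 3.353%.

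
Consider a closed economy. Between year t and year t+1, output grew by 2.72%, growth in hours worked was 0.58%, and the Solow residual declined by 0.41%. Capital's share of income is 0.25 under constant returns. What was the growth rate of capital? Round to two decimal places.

10.78%

Labor's share = 1 − 0.25 = 0.75.
gY = gA + 0.75×0.58 + 0.25×g.
0.25×g = 2.72 + 0.41 − 0.435 = 2.695.
g = 2.695 / 0.25 = 10.78%.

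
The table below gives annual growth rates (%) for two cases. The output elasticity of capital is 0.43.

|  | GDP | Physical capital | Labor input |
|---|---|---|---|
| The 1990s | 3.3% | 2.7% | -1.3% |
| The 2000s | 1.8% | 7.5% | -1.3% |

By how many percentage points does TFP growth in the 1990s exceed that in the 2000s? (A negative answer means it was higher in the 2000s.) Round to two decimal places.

Labor's share = 1 − 0.43 = 0.57.
The 1990s: TFP = 3.3 − 1.161 + 0.741 = 2.88%.
The 2000s: TFP = 1.8 − 3.225 + 0.741 = -0.684%.
Difference = 2.88 − (-0.684) = 3.564 pp.

3.56 percentage points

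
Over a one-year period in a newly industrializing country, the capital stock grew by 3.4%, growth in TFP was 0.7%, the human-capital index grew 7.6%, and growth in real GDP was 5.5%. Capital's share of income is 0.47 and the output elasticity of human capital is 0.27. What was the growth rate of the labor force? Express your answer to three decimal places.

Labor's share = 1 − 0.47 − 0.27 = 0.26.
gY = gA + 0.47×3.4 + 0.27×7.6 + 0.26×g.
0.26×g = 5.5 − 0.7 − 3.65 = 1.15.
g = 1.15 / 0.26 = 4.42308%.

The labor force grew 4.423%.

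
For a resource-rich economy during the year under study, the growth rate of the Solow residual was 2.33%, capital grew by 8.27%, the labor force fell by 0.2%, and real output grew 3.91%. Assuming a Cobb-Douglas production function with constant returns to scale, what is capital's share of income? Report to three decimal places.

Capital's share of income is 0.210.

gY = gA + α·gK + (1−α)·gL, so gY − gA − gL = α(gK − gL).
3.91 − 2.33 + 0.2 = α × (8.27 − (-0.2)).
1.78 = 8.47 α, so α = 0.21015.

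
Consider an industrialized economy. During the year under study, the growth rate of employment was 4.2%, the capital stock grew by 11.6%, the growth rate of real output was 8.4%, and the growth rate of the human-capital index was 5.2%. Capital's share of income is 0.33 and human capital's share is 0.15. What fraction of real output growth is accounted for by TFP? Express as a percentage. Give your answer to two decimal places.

Labor's share = 1 − 0.33 − 0.15 = 0.52.
The capital stock: 0.33 × 11.6 = 3.828 pp.
The human-capital index: 0.15 × 5.2 = 0.78 pp.
Employment: 0.52 × 4.2 = 2.184 pp.
TFP growth = 8.4 − 6.792 = 1.608%.
TFP share of growth = 1.608 / 8.4 × 100 = 19.1429%.

19.14%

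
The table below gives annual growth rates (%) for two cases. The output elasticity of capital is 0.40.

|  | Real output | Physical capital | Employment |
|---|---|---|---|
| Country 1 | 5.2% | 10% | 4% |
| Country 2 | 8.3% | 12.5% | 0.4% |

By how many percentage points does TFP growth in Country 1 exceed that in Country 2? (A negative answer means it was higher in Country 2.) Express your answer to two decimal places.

Labor's share = 1 − 0.4 = 0.6.
Country 1: TFP = 5.2 − 4 − 2.4 = -1.2%.
Country 2: TFP = 8.3 − 5 − 0.24 = 3.06%.
Difference = -1.2 − (3.06) = -4.26 pp.

-4.26 percentage points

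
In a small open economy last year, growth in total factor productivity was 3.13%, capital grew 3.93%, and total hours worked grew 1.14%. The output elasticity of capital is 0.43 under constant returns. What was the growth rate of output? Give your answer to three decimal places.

Labor's share = 1 − 0.43 = 0.57.
Capital: 0.43 × 3.93 = 1.6899 pp.
Total hours worked: 0.57 × 1.14 = 0.6498 pp.
Output growth = 3.13 + 2.3397 = 5.4697%.

5.470%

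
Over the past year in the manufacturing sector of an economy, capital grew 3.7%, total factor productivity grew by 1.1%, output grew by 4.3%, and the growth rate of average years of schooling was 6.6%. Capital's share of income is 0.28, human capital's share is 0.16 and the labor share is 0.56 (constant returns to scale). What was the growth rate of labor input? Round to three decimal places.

Labor's share = 1 − 0.28 − 0.16 = 0.56.
gY = gA + 0.28×3.7 + 0.16×6.6 + 0.56×g.
0.56×g = 4.3 − 1.1 − 2.092 = 1.108.
g = 1.108 / 0.56 = 1.97857%.

1.979%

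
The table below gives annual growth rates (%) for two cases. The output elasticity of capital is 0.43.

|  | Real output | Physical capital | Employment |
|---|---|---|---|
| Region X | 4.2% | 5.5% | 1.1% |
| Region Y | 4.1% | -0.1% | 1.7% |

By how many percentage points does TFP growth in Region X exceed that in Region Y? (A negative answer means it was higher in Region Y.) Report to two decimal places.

-1.97 percentage points

Labor's share = 1 − 0.43 = 0.57.
Region X: TFP = 4.2 − 2.365 − 0.627 = 1.208%.
Region Y: TFP = 4.1 + 0.043 − 0.969 = 3.174%.
Difference = 1.208 − (3.174) = -1.966 pp.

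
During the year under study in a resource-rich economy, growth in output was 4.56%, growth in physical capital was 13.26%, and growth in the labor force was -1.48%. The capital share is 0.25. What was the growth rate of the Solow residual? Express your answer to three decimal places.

Labor's share = 1 − 0.25 = 0.75.
Physical capital: 0.25 × 13.26 = 3.315 pp.
The labor force: 0.75 × (-1.48) = -1.11 pp.
TFP growth = 4.56 − 2.205 = 2.355%.

2.355%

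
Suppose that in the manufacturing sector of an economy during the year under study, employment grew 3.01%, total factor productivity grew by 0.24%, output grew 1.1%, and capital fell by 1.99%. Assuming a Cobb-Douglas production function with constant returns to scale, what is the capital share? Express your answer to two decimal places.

The capital share is 0.43.

gY = gA + α·gK + (1−α)·gL, so gY − gA − gL = α(gK − gL).
1.1 − 0.24 − 3.01 = α × (-1.99 − 3.01).
-2.15 = -5 α, so α = 0.43.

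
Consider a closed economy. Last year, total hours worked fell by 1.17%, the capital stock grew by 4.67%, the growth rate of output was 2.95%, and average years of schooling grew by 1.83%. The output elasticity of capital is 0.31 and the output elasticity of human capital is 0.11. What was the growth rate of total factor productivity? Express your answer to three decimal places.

Labor's share = 1 − 0.31 − 0.11 = 0.58.
The capital stock: 0.31 × 4.67 = 1.4477 pp.
Average years of schooling: 0.11 × 1.83 = 0.2013 pp.
Total hours worked: 0.58 × (-1.17) = -0.6786 pp.
TFP growth = 2.95 − 0.9704 = 1.9796%.

Total factor productivity grew 1.980%.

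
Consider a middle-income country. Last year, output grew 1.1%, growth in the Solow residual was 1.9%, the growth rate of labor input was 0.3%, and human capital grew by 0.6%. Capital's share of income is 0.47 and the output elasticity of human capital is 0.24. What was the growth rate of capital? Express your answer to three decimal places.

Labor's share = 1 − 0.47 − 0.24 = 0.29.
gY = gA + 0.24×0.6 + 0.29×0.3 + 0.47×g.
0.47×g = 1.1 − 1.9 − 0.231 = -1.031.
g = -1.031 / 0.47 = -2.19362%.

-2.194%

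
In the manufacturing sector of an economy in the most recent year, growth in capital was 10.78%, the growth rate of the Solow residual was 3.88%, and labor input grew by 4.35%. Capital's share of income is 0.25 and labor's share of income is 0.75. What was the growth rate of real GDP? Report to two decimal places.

9.84%

Labor's share = 1 − 0.25 = 0.75.
Capital: 0.25 × 10.78 = 2.695 pp.
Labor input: 0.75 × 4.35 = 3.2625 pp.
Output growth = 3.88 + 5.9575 = 9.8375%.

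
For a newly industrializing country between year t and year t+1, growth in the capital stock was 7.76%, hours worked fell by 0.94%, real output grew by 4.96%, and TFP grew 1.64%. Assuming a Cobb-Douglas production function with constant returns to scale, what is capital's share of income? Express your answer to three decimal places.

0.490

gY = gA + α·gK + (1−α)·gL, so gY − gA − gL = α(gK − gL).
4.96 − 1.64 + 0.94 = α × (7.76 − (-0.94)).
4.26 = 8.7 α, so α = 0.48966.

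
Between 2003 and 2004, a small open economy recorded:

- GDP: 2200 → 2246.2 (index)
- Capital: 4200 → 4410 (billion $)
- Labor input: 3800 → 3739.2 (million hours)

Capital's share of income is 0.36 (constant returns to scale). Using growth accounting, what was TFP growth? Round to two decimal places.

TFP grew 1.32%.

GDP growth = (2246.2 − 2200) / 2200 = 2.1%.
Capital growth = (4410 − 4200) / 4200 = 5%.
Labor input growth = (3739.2 − 3800) / 3800 = -1.6%.
Labor's share = 1 − 0.36 = 0.64.
Capital: 0.36 × 5 = 1.8 pp.
Labor input: 0.64 × (-1.6) = -1.024 pp.
TFP growth = 2.1 − 0.776 = 1.324%.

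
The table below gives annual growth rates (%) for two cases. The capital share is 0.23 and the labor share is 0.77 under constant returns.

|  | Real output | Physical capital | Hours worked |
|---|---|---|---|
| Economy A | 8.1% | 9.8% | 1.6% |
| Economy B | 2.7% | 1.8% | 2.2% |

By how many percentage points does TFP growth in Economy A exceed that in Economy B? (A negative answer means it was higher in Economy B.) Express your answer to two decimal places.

4.02 percentage points

Labor's share = 1 − 0.23 = 0.77.
Economy A: TFP = 8.1 − 2.254 − 1.232 = 4.614%.
Economy B: TFP = 2.7 − 0.414 − 1.694 = 0.592%.
Difference = 4.614 − (0.592) = 4.022 pp.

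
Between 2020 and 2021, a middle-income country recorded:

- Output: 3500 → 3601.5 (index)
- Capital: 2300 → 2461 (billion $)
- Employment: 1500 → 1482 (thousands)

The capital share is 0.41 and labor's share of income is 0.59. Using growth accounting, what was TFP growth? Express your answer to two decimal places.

TFP grew 0.74%.

Output growth = (3601.5 − 3500) / 3500 = 2.9%.
Capital growth = (2461 − 2300) / 2300 = 7%.
Employment growth = (1482 − 1500) / 1500 = -1.2%.
Labor's share = 1 − 0.41 = 0.59.
Capital: 0.41 × 7 = 2.87 pp.
Employment: 0.59 × (-1.2) = -0.708 pp.
TFP growth = 2.9 − 2.162 = 0.738%.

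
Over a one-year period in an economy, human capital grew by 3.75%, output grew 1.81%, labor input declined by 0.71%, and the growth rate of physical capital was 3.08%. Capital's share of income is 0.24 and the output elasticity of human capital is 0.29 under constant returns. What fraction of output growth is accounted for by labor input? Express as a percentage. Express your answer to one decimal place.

-18.4%

Labor's share = 1 − 0.24 − 0.29 = 0.47.
Labor input contributed 0.47 × (-0.71) = -0.3337 pp.
Share of growth = -0.3337 / 1.81 × 100 = -18.436%.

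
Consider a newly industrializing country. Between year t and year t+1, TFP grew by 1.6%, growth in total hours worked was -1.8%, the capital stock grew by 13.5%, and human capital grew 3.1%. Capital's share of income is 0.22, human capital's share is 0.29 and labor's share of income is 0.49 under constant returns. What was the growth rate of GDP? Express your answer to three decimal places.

Labor's share = 1 − 0.22 − 0.29 = 0.49.
The capital stock: 0.22 × 13.5 = 2.97 pp.
Human capital: 0.29 × 3.1 = 0.899 pp.
Total hours worked: 0.49 × (-1.8) = -0.882 pp.
Output growth = 1.6 + 2.987 = 4.587%.

4.587%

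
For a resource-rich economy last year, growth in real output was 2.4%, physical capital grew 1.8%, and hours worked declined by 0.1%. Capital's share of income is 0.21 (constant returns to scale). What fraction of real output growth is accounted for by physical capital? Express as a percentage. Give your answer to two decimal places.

Physical capital contributed 0.21 × 1.8 = 0.378 pp.
Share of growth = 0.378 / 2.4 × 100 = 15.75%.

15.75%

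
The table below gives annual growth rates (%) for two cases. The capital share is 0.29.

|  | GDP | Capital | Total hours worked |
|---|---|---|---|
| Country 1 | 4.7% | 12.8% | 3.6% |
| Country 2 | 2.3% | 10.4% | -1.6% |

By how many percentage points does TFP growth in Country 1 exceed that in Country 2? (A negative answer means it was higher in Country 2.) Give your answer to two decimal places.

Labor's share = 1 − 0.29 = 0.71.
Country 1: TFP = 4.7 − 3.712 − 2.556 = -1.568%.
Country 2: TFP = 2.3 − 3.016 + 1.136 = 0.42%.
Difference = -1.568 − (0.42) = -1.988 pp.

-1.99 percentage points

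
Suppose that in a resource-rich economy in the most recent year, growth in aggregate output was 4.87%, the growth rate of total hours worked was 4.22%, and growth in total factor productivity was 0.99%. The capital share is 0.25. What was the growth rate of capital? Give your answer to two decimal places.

2.86%

Labor's share = 1 − 0.25 = 0.75.
gY = gA + 0.75×4.22 + 0.25×g.
0.25×g = 4.87 − 0.99 − 3.165 = 0.715.
g = 0.715 / 0.25 = 2.86%.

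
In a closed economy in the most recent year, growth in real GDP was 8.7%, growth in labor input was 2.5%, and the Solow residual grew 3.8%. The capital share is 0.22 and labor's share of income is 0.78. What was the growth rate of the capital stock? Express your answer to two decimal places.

13.41%

Labor's share = 1 − 0.22 = 0.78.
gY = gA + 0.78×2.5 + 0.22×g.
0.22×g = 8.7 − 3.8 − 1.95 = 2.95.
g = 2.95 / 0.22 = 13.4091%.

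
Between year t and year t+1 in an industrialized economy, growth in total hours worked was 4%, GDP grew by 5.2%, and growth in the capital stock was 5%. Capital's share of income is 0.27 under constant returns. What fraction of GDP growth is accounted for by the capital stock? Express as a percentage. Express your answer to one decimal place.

The capital stock contributed 0.27 × 5 = 1.35 pp.
Share of growth = 1.35 / 5.2 × 100 = 25.962%.

The capital stock accounted for 26.0% of growth.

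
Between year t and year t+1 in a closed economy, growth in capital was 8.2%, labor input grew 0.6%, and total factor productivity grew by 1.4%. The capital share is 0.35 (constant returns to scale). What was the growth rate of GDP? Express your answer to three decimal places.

GDP grew 4.660%.

Labor's share = 1 − 0.35 = 0.65.
Capital: 0.35 × 8.2 = 2.87 pp.
Labor input: 0.65 × 0.6 = 0.39 pp.
Output growth = 1.4 + 3.26 = 4.66%.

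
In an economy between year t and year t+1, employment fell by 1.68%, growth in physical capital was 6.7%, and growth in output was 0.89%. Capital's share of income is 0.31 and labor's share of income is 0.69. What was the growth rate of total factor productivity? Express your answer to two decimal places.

-0.03%

Labor's share = 1 − 0.31 = 0.69.
Physical capital: 0.31 × 6.7 = 2.077 pp.
Employment: 0.69 × (-1.68) = -1.1592 pp.
TFP growth = 0.89 − 0.9178 = -0.0278%.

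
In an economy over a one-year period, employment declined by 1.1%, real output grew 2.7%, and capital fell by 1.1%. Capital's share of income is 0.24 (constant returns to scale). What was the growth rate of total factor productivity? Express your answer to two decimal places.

3.80%

Labor's share = 1 − 0.24 = 0.76.
Capital: 0.24 × (-1.1) = -0.264 pp.
Employment: 0.76 × (-1.1) = -0.836 pp.
TFP growth = 2.7 + 1.1 = 3.8%.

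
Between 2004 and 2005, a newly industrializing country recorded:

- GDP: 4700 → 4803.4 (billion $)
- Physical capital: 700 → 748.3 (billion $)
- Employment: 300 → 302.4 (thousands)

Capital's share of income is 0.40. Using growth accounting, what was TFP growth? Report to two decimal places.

-1.04%

GDP growth = (4803.4 − 4700) / 4700 = 2.2%.
Physical capital growth = (748.3 − 700) / 700 = 6.9%.
Employment growth = (302.4 − 300) / 300 = 0.8%.
Labor's share = 1 − 0.4 = 0.6.
Physical capital: 0.4 × 6.9 = 2.76 pp.
Employment: 0.6 × 0.8 = 0.48 pp.
TFP growth = 2.2 − 3.24 = -1.04%.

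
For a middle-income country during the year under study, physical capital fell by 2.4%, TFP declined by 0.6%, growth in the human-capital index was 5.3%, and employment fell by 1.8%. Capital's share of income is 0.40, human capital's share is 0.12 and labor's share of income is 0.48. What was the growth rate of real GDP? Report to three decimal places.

-1.788%

Labor's share = 1 − 0.4 − 0.12 = 0.48.
Physical capital: 0.4 × (-2.4) = -0.96 pp.
The human-capital index: 0.12 × 5.3 = 0.636 pp.
Employment: 0.48 × (-1.8) = -0.864 pp.
Output growth = -0.6 + (-1.188) = -1.788%.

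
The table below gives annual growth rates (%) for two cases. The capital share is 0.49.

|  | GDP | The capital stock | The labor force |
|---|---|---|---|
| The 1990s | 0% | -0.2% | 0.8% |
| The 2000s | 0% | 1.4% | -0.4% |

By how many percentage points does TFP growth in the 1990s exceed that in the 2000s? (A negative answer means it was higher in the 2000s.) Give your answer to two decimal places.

Labor's share = 1 − 0.49 = 0.51.
The 1990s: TFP = 0 + 0.098 − 0.408 = -0.31%.
The 2000s: TFP = 0 − 0.686 + 0.204 = -0.482%.
Difference = -0.31 − (-0.482) = 0.172 pp.

0.17 percentage points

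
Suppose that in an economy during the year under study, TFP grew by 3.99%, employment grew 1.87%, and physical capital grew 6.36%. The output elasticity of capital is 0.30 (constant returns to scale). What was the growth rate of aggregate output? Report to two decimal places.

7.21%

Labor's share = 1 − 0.3 = 0.7.
Physical capital: 0.3 × 6.36 = 1.908 pp.
Employment: 0.7 × 1.87 = 1.309 pp.
Output growth = 3.99 + 3.217 = 7.207%.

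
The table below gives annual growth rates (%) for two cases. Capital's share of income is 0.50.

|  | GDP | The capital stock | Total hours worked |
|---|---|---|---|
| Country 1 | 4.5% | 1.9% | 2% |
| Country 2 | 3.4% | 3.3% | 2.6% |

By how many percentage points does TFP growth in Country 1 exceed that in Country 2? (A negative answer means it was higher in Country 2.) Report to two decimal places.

Labor's share = 1 − 0.5 = 0.5.
Country 1: TFP = 4.5 − 0.95 − 1 = 2.55%.
Country 2: TFP = 3.4 − 1.65 − 1.3 = 0.45%.
Difference = 2.55 − (0.45) = 2.1 pp.

2.10 percentage points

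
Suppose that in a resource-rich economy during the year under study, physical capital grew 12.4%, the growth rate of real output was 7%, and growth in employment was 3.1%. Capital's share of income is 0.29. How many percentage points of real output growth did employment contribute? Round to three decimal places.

Labor's share = 1 − 0.29 = 0.71.
Contribution = share × growth = 0.71 × 3.1 = 2.201 pp.

2.201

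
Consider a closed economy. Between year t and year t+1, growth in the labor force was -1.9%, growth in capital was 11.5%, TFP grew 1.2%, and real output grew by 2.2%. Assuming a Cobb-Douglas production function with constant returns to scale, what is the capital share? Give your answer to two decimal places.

gY = gA + α·gK + (1−α)·gL, so gY − gA − gL = α(gK − gL).
2.2 − 1.2 + 1.9 = α × (11.5 − (-1.9)).
2.9 = 13.4 α, so α = 0.2164.

α = 0.22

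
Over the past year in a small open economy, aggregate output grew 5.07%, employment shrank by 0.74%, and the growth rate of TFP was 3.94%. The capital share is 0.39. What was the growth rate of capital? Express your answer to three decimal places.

Labor's share = 1 − 0.39 = 0.61.
gY = gA + 0.61×(-0.74) + 0.39×g.
0.39×g = 5.07 − 3.94 + 0.4514 = 1.5814.
g = 1.5814 / 0.39 = 4.05487%.

Capital grew 4.055%.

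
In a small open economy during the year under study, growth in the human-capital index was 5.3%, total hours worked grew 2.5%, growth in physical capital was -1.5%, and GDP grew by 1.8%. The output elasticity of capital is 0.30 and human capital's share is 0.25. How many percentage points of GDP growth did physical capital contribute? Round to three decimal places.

-0.450

Contribution = share × growth = 0.3 × (-1.5) = -0.45 pp.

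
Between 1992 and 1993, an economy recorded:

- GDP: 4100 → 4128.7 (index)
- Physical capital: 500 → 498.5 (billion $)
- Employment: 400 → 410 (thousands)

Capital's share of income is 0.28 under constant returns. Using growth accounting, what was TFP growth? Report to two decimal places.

GDP growth = (4128.7 − 4100) / 4100 = 0.7%.
Physical capital growth = (498.5 − 500) / 500 = -0.3%.
Employment growth = (410 − 400) / 400 = 2.5%.
Labor's share = 1 − 0.28 = 0.72.
Physical capital: 0.28 × (-0.3) = -0.084 pp.
Employment: 0.72 × 2.5 = 1.8 pp.
TFP growth = 0.7 − 1.716 = -1.016%.

-1.02%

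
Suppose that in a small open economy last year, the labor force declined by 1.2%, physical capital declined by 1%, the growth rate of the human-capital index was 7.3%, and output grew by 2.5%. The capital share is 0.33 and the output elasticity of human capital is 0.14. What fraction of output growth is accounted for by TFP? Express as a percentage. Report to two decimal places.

TFP accounted for 97.76% of growth.

Labor's share = 1 − 0.33 − 0.14 = 0.53.
Physical capital: 0.33 × (-1) = -0.33 pp.
The human-capital index: 0.14 × 7.3 = 1.022 pp.
The labor force: 0.53 × (-1.2) = -0.636 pp.
TFP growth = 2.5 − 0.056 = 2.444%.
TFP share of growth = 2.444 / 2.5 × 100 = 97.76%.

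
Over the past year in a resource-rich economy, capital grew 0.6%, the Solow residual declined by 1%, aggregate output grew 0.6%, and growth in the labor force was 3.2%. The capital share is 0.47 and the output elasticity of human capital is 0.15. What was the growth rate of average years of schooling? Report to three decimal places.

0.680%

Labor's share = 1 − 0.47 − 0.15 = 0.38.
gY = gA + 0.47×0.6 + 0.38×3.2 + 0.15×g.
0.15×g = 0.6 + 1 − 1.498 = 0.102.
g = 0.102 / 0.15 = 0.68%.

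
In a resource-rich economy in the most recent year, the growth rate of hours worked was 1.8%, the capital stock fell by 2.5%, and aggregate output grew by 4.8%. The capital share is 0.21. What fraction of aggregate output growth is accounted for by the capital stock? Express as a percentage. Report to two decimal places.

The capital stock contributed 0.21 × (-2.5) = -0.525 pp.
Share of growth = -0.525 / 4.8 × 100 = -10.9375%.

-10.94%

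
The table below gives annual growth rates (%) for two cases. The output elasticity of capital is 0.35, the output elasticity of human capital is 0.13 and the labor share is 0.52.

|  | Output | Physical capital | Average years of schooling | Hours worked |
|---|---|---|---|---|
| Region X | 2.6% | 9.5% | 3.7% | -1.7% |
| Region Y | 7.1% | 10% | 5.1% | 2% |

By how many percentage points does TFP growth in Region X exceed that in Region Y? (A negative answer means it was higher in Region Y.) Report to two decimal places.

-2.22 percentage points

Labor's share = 1 − 0.35 − 0.13 = 0.52.
Region X: TFP = 2.6 − 3.325 − 0.481 + 0.884 = -0.322%.
Region Y: TFP = 7.1 − 3.5 − 0.663 − 1.04 = 1.897%.
Difference = -0.322 − (1.897) = -2.219 pp.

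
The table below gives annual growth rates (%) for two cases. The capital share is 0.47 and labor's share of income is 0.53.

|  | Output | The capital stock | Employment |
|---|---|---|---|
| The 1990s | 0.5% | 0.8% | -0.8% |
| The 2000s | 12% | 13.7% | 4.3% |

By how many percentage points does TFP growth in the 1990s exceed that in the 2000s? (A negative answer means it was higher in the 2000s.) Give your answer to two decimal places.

Labor's share = 1 − 0.47 = 0.53.
The 1990s: TFP = 0.5 − 0.376 + 0.424 = 0.548%.
The 2000s: TFP = 12 − 6.439 − 2.279 = 3.282%.
Difference = 0.548 − (3.282) = -2.734 pp.

-2.73 percentage points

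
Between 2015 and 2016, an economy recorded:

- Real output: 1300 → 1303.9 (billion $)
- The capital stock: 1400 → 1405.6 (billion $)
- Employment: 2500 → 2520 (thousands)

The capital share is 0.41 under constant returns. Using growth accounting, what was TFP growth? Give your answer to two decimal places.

-0.34%

Real output growth = (1303.9 − 1300) / 1300 = 0.3%.
The capital stock growth = (1405.6 − 1400) / 1400 = 0.4%.
Employment growth = (2520 − 2500) / 2500 = 0.8%.
Labor's share = 1 − 0.41 = 0.59.
The capital stock: 0.41 × 0.4 = 0.164 pp.
Employment: 0.59 × 0.8 = 0.472 pp.
TFP growth = 0.3 − 0.636 = -0.336%.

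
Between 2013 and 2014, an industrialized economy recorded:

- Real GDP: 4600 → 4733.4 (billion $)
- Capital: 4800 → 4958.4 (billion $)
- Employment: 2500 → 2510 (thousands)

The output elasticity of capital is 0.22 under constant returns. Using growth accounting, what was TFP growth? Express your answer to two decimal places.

Real GDP growth = (4733.4 − 4600) / 4600 = 2.9%.
Capital growth = (4958.4 − 4800) / 4800 = 3.3%.
Employment growth = (2510 − 2500) / 2500 = 0.4%.
Labor's share = 1 − 0.22 = 0.78.
Capital: 0.22 × 3.3 = 0.726 pp.
Employment: 0.78 × 0.4 = 0.312 pp.
TFP growth = 2.9 − 1.038 = 1.862%.

TFP growth was 1.86%.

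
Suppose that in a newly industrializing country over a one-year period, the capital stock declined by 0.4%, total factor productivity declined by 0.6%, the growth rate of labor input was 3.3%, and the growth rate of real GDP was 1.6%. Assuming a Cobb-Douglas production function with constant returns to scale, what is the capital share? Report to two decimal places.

0.30

gY = gA + α·gK + (1−α)·gL, so gY − gA − gL = α(gK − gL).
1.6 + 0.6 − 3.3 = α × (-0.4 − 3.3).
-1.1 = -3.7 α, so α = 0.2973.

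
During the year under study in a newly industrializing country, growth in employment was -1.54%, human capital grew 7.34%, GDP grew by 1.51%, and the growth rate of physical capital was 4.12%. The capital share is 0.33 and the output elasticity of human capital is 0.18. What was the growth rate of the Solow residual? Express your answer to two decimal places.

Labor's share = 1 − 0.33 − 0.18 = 0.49.
Physical capital: 0.33 × 4.12 = 1.3596 pp.
Human capital: 0.18 × 7.34 = 1.3212 pp.
Employment: 0.49 × (-1.54) = -0.7546 pp.
TFP growth = 1.51 − 1.9262 = -0.4162%.

-0.42%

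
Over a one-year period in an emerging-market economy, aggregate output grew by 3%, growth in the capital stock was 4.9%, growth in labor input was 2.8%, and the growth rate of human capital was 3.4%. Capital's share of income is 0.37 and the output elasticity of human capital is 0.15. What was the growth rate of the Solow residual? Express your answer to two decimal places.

-0.67%

Labor's share = 1 − 0.37 − 0.15 = 0.48.
The capital stock: 0.37 × 4.9 = 1.813 pp.
Human capital: 0.15 × 3.4 = 0.51 pp.
Labor input: 0.48 × 2.8 = 1.344 pp.
TFP growth = 3 − 3.667 = -0.667%.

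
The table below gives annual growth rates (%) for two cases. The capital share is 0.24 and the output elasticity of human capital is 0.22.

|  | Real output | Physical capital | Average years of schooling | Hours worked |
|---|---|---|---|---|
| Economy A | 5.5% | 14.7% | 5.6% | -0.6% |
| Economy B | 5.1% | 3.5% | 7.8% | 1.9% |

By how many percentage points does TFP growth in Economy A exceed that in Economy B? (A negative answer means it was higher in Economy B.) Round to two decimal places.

-0.45 percentage points

Labor's share = 1 − 0.24 − 0.22 = 0.54.
Economy A: TFP = 5.5 − 3.528 − 1.232 + 0.324 = 1.064%.
Economy B: TFP = 5.1 − 0.84 − 1.716 − 1.026 = 1.518%.
Difference = 1.064 − (1.518) = -0.454 pp.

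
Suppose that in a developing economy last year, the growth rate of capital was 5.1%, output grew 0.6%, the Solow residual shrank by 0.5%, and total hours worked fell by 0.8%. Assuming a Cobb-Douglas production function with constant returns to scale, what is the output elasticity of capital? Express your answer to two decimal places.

0.32

gY = gA + α·gK + (1−α)·gL, so gY − gA − gL = α(gK − gL).
0.6 + 0.5 + 0.8 = α × (5.1 − (-0.8)).
1.9 = 5.9 α, so α = 0.322.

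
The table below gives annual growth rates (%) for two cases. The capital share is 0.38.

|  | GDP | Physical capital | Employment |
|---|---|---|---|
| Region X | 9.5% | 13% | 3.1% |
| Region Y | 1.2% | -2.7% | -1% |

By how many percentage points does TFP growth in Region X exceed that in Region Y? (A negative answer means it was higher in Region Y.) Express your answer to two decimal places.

Labor's share = 1 − 0.38 = 0.62.
Region X: TFP = 9.5 − 4.94 − 1.922 = 2.638%.
Region Y: TFP = 1.2 + 1.026 + 0.62 = 2.846%.
Difference = 2.638 − (2.846) = -0.208 pp.

-0.21 percentage points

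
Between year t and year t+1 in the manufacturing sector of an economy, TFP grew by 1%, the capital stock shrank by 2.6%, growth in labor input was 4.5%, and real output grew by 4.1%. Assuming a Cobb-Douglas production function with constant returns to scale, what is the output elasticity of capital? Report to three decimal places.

The output elasticity of capital is 0.197.

gY = gA + α·gK + (1−α)·gL, so gY − gA − gL = α(gK − gL).
4.1 − 1 − 4.5 = α × (-2.6 − 4.5).
-1.4 = -7.1 α, so α = 0.19718.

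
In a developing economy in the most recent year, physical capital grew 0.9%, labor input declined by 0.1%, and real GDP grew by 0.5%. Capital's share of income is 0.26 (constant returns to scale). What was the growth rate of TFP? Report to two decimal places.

Labor's share = 1 − 0.26 = 0.74.
Physical capital: 0.26 × 0.9 = 0.234 pp.
Labor input: 0.74 × (-0.1) = -0.074 pp.
TFP growth = 0.5 − 0.16 = 0.34%.

TFP growth was 0.34%.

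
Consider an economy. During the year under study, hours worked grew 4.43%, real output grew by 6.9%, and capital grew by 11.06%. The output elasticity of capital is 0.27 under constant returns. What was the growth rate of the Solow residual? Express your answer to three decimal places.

0.680%

Labor's share = 1 − 0.27 = 0.73.
Capital: 0.27 × 11.06 = 2.9862 pp.
Hours worked: 0.73 × 4.43 = 3.2339 pp.
TFP growth = 6.9 − 6.2201 = 0.6799%.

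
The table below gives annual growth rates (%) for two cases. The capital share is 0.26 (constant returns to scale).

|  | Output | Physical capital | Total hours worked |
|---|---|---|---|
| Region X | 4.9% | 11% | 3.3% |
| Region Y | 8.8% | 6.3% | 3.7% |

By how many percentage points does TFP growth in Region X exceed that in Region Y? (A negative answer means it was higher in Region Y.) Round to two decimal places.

Labor's share = 1 − 0.26 = 0.74.
Region X: TFP = 4.9 − 2.86 − 2.442 = -0.402%.
Region Y: TFP = 8.8 − 1.638 − 2.738 = 4.424%.
Difference = -0.402 − (4.424) = -4.826 pp.

-4.83 percentage points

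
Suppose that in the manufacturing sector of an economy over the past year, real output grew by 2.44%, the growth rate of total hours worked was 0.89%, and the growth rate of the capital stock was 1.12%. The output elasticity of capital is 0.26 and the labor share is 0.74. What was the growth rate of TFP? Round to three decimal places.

1.490%

Labor's share = 1 − 0.26 = 0.74.
The capital stock: 0.26 × 1.12 = 0.2912 pp.
Total hours worked: 0.74 × 0.89 = 0.6586 pp.
TFP growth = 2.44 − 0.9498 = 1.4902%.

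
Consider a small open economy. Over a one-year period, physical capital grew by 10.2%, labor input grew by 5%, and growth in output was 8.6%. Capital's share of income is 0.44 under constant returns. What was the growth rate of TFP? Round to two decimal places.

1.31%

Labor's share = 1 − 0.44 = 0.56.
Physical capital: 0.44 × 10.2 = 4.488 pp.
Labor input: 0.56 × 5 = 2.8 pp.
TFP growth = 8.6 − 7.288 = 1.312%.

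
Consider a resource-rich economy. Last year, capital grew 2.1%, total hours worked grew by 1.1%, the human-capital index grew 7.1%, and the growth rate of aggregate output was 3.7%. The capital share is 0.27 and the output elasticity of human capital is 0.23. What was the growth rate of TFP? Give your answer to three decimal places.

Labor's share = 1 − 0.27 − 0.23 = 0.5.
Capital: 0.27 × 2.1 = 0.567 pp.
The human-capital index: 0.23 × 7.1 = 1.633 pp.
Total hours worked: 0.5 × 1.1 = 0.55 pp.
TFP growth = 3.7 − 2.75 = 0.95%.

0.950%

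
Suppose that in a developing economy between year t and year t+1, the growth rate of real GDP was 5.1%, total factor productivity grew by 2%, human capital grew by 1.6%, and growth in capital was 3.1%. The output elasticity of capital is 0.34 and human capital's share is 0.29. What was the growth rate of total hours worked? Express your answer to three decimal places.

Total hours worked grew 4.276%.

Labor's share = 1 − 0.34 − 0.29 = 0.37.
gY = gA + 0.34×3.1 + 0.29×1.6 + 0.37×g.
0.37×g = 5.1 − 2 − 1.518 = 1.582.
g = 1.582 / 0.37 = 4.27568%.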